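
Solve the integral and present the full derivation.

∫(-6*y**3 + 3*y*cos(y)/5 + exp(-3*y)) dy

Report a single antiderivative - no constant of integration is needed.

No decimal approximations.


Step 1. Rewrite: now ∫(-6*y**3) dy + ∫(3*y*cos(y)/5) dy + ∫(exp(-3*y)) dy.
Step 2. Evaluate the standard form: now ∫(-6*y**3) dy + ∫(3*y*cos(y)/5) dy - exp(-3*y)/3.
Step 3. Integrate ∫(3*y*cos(y)/5) dy by parts with u = y, dv = (3*cos(y)/5) dy, so v = 3*sin(y)/5: now 3*y*sin(y)/5 + ∫(-6*y**3) dy + ∫(-3*sin(y)/5) dy - exp(-3*y)/3.
Step 4. Evaluate the standard form: now 3*y*sin(y)/5 + 3*cos(y)/5 + ∫(-6*y**3) dy - exp(-3*y)/3.
Step 5. Evaluate the standard form: now -3*y**4/2 + 3*y*sin(y)/5 + 3*cos(y)/5 - exp(-3*y)/3.
Answer: -3*y**4/2 + 3*y*sin(y)/5 + 3*cos(y)/5 - exp(-3*y)/3.


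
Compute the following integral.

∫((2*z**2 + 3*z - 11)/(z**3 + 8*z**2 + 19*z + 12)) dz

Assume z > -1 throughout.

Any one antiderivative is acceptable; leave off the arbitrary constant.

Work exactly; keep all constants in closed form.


Answer: -2*log(z + 1) + log(z + 3) + 3*log(z + 4).


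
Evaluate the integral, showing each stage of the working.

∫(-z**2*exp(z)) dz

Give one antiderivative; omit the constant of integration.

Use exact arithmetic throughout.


Step 1. Integrate ∫(-z**2*exp(z)) dz by parts with u = z**2, dv = (-exp(z)) dz, so v = -exp(z): now -z**2*exp(z) + ∫(2*z*exp(z)) dz.
Step 2. Integrate ∫(2*z*exp(z)) dz by parts with u = z, dv = (2*exp(z)) dz, so v = 2*exp(z): now -z**2*exp(z) + 2*z*exp(z) + ∫(-2*exp(z)) dz.
Step 3. Evaluate the standard form: now -z**2*exp(z) + 2*z*exp(z) - 2*exp(z).
Answer: -z**2*exp(z) + 2*z*exp(z) - 2*exp(z).


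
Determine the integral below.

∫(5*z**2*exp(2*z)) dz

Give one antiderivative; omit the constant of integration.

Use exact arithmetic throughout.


Answer: 5*z**2*exp(2*z)/2 - 5*z*exp(2*z)/2 + 5*exp(2*z)/4.


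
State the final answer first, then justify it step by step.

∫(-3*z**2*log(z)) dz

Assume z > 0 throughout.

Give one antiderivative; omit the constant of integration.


The answer is -z**3*log(z) + z**3/3.
Step 1. Integrate ∫(-3*z**2*log(z)) dz by parts with u = log(z), dv = (-3*z**2) dz, so v = -z**3 [assuming z > 0]: now -z**3*log(z) + ∫(z**2) dz.
Step 2. Evaluate the standard form: now -z**3*log(z) + z**3/3.
Answer: -z**3*log(z) + z**3/3.


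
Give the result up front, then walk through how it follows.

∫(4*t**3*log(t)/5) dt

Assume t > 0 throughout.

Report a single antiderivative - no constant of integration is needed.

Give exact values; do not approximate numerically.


The answer is t**4*log(t)/5 - t**4/20.
Step 1. Integrate ∫(4*t**3*log(t)/5) dt by parts with u = log(t), dv = (4*t**3/5) dt, so v = t**4/5 [assuming t > 0]: now t**4*log(t)/5 + ∫(-t**3/5) dt.
Step 2. Evaluate the standard form: now t**4*log(t)/5 - t**4/20.
Answer: t**4*log(t)/5 - t**4/20.


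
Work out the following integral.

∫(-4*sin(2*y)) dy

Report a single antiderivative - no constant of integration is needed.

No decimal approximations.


Answer: 2*cos(2*y).


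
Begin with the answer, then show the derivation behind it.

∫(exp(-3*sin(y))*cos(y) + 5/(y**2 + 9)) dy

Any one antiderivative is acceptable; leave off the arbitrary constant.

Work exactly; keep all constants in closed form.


The answer is 5*atan(y/3)/3 - exp(-3*sin(y))/3.
Step 1. Rewrite: now ∫(exp(-3*sin(y))*cos(y)) dy + ∫(5/(y**2 + 9)) dy.
Step 2. Substitute u = sin(y), turning ∫(exp(-3*sin(y))*cos(y)) dy into ∫(exp(-3*u)) du: now ∫(5/(y**2 + 9)) dy + ∫(exp(-3*u)) du.
Step 3. Evaluate the standard form: now ∫(5/(y**2 + 9)) dy - exp(-3*u)/3.
Step 4. Substitute back u = sin(y): now ∫(5/(y**2 + 9)) dy - exp(-3*sin(y))/3.
Step 5. Evaluate the standard form: now 5*atan(y/3)/3 - exp(-3*sin(y))/3.
Answer: 5*atan(y/3)/3 - exp(-3*sin(y))/3.


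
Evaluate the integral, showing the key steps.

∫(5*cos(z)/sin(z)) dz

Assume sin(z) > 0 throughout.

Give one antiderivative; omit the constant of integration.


Step 1. Substitute u = sin(z), turning ∫(5*cos(z)/sin(z)) dz into ∫(5/u) du: now ∫(5/u) du.
Step 2. Evaluate the standard form [assuming u > 0]: now 5*log(u).
Step 3. Substitute back u = sin(z): now 5*log(sin(z)).
Answer: 5*log(sin(z)).


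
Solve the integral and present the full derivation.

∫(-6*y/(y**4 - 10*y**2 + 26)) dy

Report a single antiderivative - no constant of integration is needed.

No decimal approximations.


Step 1. Substitute u = y**2 - 5, turning ∫(-6*y/(y**4 - 10*y**2 + 26)) dy into ∫(-3/(u**2 + 1)) du: now ∫(-3/(u**2 + 1)) du.
Step 2. Evaluate the standard form: now -3*atan(u).
Step 3. Substitute back u = y**2 - 5: now -3*atan(y**2 - 5).
Answer: -3*atan(y**2 - 5).


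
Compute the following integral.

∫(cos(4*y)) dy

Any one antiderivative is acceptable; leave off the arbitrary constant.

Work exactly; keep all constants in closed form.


Answer: sin(4*y)/4.


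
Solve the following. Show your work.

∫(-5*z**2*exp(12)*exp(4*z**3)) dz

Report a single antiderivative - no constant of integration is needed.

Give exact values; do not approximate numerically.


Step 1. Substitute u = z**3 + 3, turning ∫(-5*z**2*exp(12)*exp(4*z**3)) dz into ∫(-5*exp(4*u)/3) du: now ∫(-5*exp(4*u)/3) du.
Step 2. Evaluate the standard form: now -5*exp(4*u)/12.
Step 3. Substitute back u = z**3 + 3: now -5*exp(4*z**3 + 12)/12.
Answer: -5*exp(4*z**3 + 12)/12.


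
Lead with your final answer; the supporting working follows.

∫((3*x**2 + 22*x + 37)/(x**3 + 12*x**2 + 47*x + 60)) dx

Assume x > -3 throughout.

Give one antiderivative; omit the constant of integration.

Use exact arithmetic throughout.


The answer is -log(x + 3) + 3*log(x + 4) + log(x + 5).
Step 1. Decompose ∫((3*x**2 + 22*x + 37)/(x**3 + 12*x**2 + 47*x + 60)) dx by partial fractions, (3*x**2 + 22*x + 37)/(x**3 + 12*x**2 + 47*x + 60) = 1/(x + 5) + 3/(x + 4) - 1/(x + 3): now ∫(-1/(x + 3)) dx + ∫(3/(x + 4)) dx + ∫(1/(x + 5)) dx.
Step 2. Evaluate the standard form [assuming x > -5]: now log(x + 5) + ∫(-1/(x + 3)) dx + ∫(3/(x + 4)) dx.
Step 3. Evaluate the standard form [assuming x > -3]: now -log(x + 3) + log(x + 5) + ∫(3/(x + 4)) dx.
Step 4. Evaluate the standard form [assuming x > -4]: now -log(x + 3) + 3*log(x + 4) + log(x + 5).
Answer: -log(x + 3) + 3*log(x + 4) + log(x + 5).


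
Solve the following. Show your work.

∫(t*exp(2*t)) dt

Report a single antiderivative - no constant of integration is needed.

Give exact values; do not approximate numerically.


Step 1. Integrate ∫(t*exp(2*t)) dt by parts with u = t, dv = (exp(2*t)) dt, so v = exp(2*t)/2: now t*exp(2*t)/2 + ∫(-exp(2*t)/2) dt.
Step 2. Evaluate the standard form: now t*exp(2*t)/2 - exp(2*t)/4.
Answer: t*exp(2*t)/2 - exp(2*t)/4.


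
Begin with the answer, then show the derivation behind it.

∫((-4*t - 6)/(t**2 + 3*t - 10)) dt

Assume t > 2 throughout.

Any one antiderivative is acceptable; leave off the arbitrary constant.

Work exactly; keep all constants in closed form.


The answer is -2*log(t - 2) - 2*log(t + 5).
Step 1. Decompose ∫((-4*t - 6)/(t**2 + 3*t - 10)) dt by partial fractions, (-4*t - 6)/(t**2 + 3*t - 10) = -2/(t + 5) - 2/(t - 2): now ∫(-2/(t - 2)) dt + ∫(-2/(t + 5)) dt.
Step 2. Evaluate the standard form [assuming t > 2]: now -2*log(t - 2) + ∫(-2/(t + 5)) dt.
Step 3. Evaluate the standard form [assuming t > -5]: now -2*log(t - 2) - 2*log(t + 5).
Answer: -2*log(t - 2) - 2*log(t + 5).


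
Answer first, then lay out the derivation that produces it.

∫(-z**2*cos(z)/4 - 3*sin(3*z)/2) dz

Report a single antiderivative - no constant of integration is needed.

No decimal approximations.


The answer is -z**2*sin(z)/4 - z*cos(z)/2 + sin(z)/2 + cos(3*z)/2.
Step 1. Rewrite: now ∫(-z**2*cos(z)/4) dz + ∫(-3*sin(3*z)/2) dz.
Step 2. Integrate ∫(-z**2*cos(z)/4) dz by parts with u = z**2, dv = (-cos(z)/4) dz, so v = -sin(z)/4: now -z**2*sin(z)/4 + ∫(z*sin(z)/2) dz + ∫(-3*sin(3*z)/2) dz.
Step 3. Integrate ∫(z*sin(z)/2) dz by parts with u = z, dv = (sin(z)/2) dz, so v = -cos(z)/2: now -z**2*sin(z)/4 - z*cos(z)/2 + ∫(-3*sin(3*z)/2) dz + ∫(cos(z)/2) dz.
Step 4. Evaluate the standard form: now -z**2*sin(z)/4 - z*cos(z)/2 + sin(z)/2 + ∫(-3*sin(3*z)/2) dz.
Step 5. Evaluate the standard form: now -z**2*sin(z)/4 - z*cos(z)/2 + sin(z)/2 + cos(3*z)/2.
Answer: -z**2*sin(z)/4 - z*cos(z)/2 + sin(z)/2 + cos(3*z)/2.


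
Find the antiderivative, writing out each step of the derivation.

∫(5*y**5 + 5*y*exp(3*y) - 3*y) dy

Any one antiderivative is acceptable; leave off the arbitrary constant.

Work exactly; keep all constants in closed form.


Step 1. Rewrite: now ∫(-3*y) dy + ∫(5*y**5) dy + ∫(5*y*exp(3*y)) dy.
Step 2. Evaluate the standard form: now 5*y**6/6 + ∫(-3*y) dy + ∫(5*y*exp(3*y)) dy.
Step 3. Evaluate the standard form: now 5*y**6/6 - 3*y**2/2 + ∫(5*y*exp(3*y)) dy.
Step 4. Integrate ∫(5*y*exp(3*y)) dy by parts with u = y, dv = (5*exp(3*y)) dy, so v = 5*exp(3*y)/3: now 5*y**6/6 - 3*y**2/2 + 5*y*exp(3*y)/3 + ∫(-5*exp(3*y)/3) dy.
Step 5. Evaluate the standard form: now 5*y**6/6 - 3*y**2/2 + 5*y*exp(3*y)/3 - 5*exp(3*y)/9.
Answer: 5*y**6/6 - 3*y**2/2 + 5*y*exp(3*y)/3 - 5*exp(3*y)/9.


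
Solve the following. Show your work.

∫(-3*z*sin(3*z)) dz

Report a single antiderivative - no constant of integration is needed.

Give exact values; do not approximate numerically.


Step 1. Integrate ∫(-3*z*sin(3*z)) dz by parts with u = z, dv = (-3*sin(3*z)) dz, so v = cos(3*z): now z*cos(3*z) + ∫(-cos(3*z)) dz.
Step 2. Evaluate the standard form: now z*cos(3*z) - sin(3*z)/3.
Answer: z*cos(3*z) - sin(3*z)/3.


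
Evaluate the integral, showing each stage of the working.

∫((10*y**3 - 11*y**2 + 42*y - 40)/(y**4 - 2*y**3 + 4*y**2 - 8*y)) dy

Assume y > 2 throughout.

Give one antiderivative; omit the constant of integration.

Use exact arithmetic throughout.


Step 1. Decompose ∫((10*y**3 - 11*y**2 + 42*y - 40)/(y**4 - 2*y**3 + 4*y**2 - 8*y)) dy by partial fractions, (10*y**3 - 11*y**2 + 42*y - 40)/(y**4 - 2*y**3 + 4*y**2 - 8*y) = -1/(y**2 + 4) + 5/(y - 2) + 5/y: now ∫(5/y) dy + ∫(5/(y - 2)) dy + ∫(-1/(y**2 + 4)) dy.
Step 2. Evaluate the standard form [assuming y > 2]: now 5*log(y - 2) + ∫(5/y) dy + ∫(-1/(y**2 + 4)) dy.
Step 3. Evaluate the standard form [assuming y > 0]: now 5*log(y) + 5*log(y - 2) + ∫(-1/(y**2 + 4)) dy.
Step 4. Evaluate the standard form: now 5*log(y) + 5*log(y - 2) - atan(y/2)/2.
Answer: 5*log(y) + 5*log(y - 2) - atan(y/2)/2.


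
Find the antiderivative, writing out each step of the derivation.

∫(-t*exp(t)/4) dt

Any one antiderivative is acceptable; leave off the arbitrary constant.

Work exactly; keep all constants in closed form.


Step 1. Integrate ∫(-t*exp(t)/4) dt by parts with u = t, dv = (-exp(t)/4) dt, so v = -exp(t)/4: now -t*exp(t)/4 + ∫(exp(t)/4) dt.
Step 2. Evaluate the standard form: now -t*exp(t)/4 + exp(t)/4.
Answer: -t*exp(t)/4 + exp(t)/4.


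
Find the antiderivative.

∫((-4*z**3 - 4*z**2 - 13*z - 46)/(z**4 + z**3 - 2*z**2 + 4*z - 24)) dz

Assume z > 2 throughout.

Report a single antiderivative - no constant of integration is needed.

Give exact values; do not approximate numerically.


Answer: -3*log(z - 2) - log(z + 3) + 3*atan(z/2)/2.


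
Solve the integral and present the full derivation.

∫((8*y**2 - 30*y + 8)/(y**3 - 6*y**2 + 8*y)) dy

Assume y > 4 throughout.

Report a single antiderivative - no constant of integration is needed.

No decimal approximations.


Step 1. Decompose ∫((8*y**2 - 30*y + 8)/(y**3 - 6*y**2 + 8*y)) dy by partial fractions, (8*y**2 - 30*y + 8)/(y**3 - 6*y**2 + 8*y) = 5/(y - 2) + 2/(y - 4) + 1/y: now ∫(1/y) dy + ∫(2/(y - 4)) dy + ∫(5/(y - 2)) dy.
Step 2. Evaluate the standard form [assuming y > 0]: now log(y) + ∫(2/(y - 4)) dy + ∫(5/(y - 2)) dy.
Step 3. Evaluate the standard form [assuming y > 2]: now log(y) + 5*log(y - 2) + ∫(2/(y - 4)) dy.
Step 4. Evaluate the standard form [assuming y > 4]: now log(y) + 2*log(y - 4) + 5*log(y - 2).
Answer: log(y) + 2*log(y - 4) + 5*log(y - 2).


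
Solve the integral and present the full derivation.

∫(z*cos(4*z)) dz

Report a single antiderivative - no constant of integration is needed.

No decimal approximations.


Step 1. Integrate ∫(z*cos(4*z)) dz by parts with u = z, dv = (cos(4*z)) dz, so v = sin(4*z)/4: now z*sin(4*z)/4 + ∫(-sin(4*z)/4) dz.
Step 2. Evaluate the standard form: now z*sin(4*z)/4 + cos(4*z)/16.
Answer: z*sin(4*z)/4 + cos(4*z)/16.


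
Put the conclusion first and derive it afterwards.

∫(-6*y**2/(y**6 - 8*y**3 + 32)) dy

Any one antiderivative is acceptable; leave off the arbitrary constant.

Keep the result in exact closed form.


The answer is -atan(y**3/4 - 1)/2.
Step 1. Substitute u = y**3 - 4, turning ∫(-6*y**2/(y**6 - 8*y**3 + 32)) dy into ∫(-2/(u**2 + 16)) du: now ∫(-2/(u**2 + 16)) du.
Step 2. Evaluate the standard form: now -atan(u/4)/2.
Step 3. Substitute back u = y**3 - 4: now -atan(y**3/4 - 1)/2.
Answer: -atan(y**3/4 - 1)/2.


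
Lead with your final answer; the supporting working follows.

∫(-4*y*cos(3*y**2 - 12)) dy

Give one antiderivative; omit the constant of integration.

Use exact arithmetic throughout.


The answer is -2*sin(3*y**2 - 12)/3.
Step 1. Substitute u = y**2 - 4, turning ∫(-4*y*cos(3*y**2 - 12)) dy into ∫(-2*cos(3*u)) du: now ∫(-2*cos(3*u)) du.
Step 2. Evaluate the standard form: now -2*sin(3*u)/3.
Step 3. Substitute back u = y**2 - 4: now -2*sin(3*y**2 - 12)/3.
Answer: -2*sin(3*y**2 - 12)/3.


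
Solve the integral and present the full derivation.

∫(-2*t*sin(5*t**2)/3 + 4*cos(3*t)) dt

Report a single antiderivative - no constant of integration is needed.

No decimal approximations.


Step 1. Rewrite: now ∫(-2*t*sin(5*t**2)/3) dt + ∫(4*cos(3*t)) dt.
Step 2. Substitute u = t**2, turning ∫(-2*t*sin(5*t**2)/3) dt into ∫(-sin(5*u)/3) du: now ∫(-sin(5*u)/3) du + ∫(4*cos(3*t)) dt.
Step 3. Evaluate the standard form: now cos(5*u)/15 + ∫(4*cos(3*t)) dt.
Step 4. Substitute back u = t**2: now cos(5*t**2)/15 + ∫(4*cos(3*t)) dt.
Step 5. Evaluate the standard form: now 4*sin(3*t)/3 + cos(5*t**2)/15.
Answer: 4*sin(3*t)/3 + cos(5*t**2)/15.


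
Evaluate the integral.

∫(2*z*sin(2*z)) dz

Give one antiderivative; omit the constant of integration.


Answer: -z*cos(2*z) + sin(2*z)/2.


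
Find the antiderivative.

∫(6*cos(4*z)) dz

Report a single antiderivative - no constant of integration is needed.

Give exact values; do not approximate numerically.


Answer: 3*sin(4*z)/2.


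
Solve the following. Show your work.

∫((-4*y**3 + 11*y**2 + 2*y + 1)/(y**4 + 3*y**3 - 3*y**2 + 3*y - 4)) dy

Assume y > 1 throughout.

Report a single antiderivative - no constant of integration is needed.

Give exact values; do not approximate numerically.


Step 1. Decompose ∫((-4*y**3 + 11*y**2 + 2*y + 1)/(y**4 + 3*y**3 - 3*y**2 + 3*y - 4)) dy by partial fractions, (-4*y**3 + 11*y**2 + 2*y + 1)/(y**4 + 3*y**3 - 3*y**2 + 3*y - 4) = 2/(y**2 + 1) - 5/(y + 4) + 1/(y - 1): now ∫(1/(y - 1)) dy + ∫(-5/(y + 4)) dy + ∫(2/(y**2 + 1)) dy.
Step 2. Evaluate the standard form [assuming y > 1]: now log(y - 1) + ∫(-5/(y + 4)) dy + ∫(2/(y**2 + 1)) dy.
Step 3. Evaluate the standard form [assuming y > -4]: now log(y - 1) - 5*log(y + 4) + ∫(2/(y**2 + 1)) dy.
Step 4. Evaluate the standard form: now log(y - 1) - 5*log(y + 4) + 2*atan(y).
Answer: log(y - 1) - 5*log(y + 4) + 2*atan(y).


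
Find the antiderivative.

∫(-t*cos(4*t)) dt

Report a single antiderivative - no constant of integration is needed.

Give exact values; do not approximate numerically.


Answer: -t*sin(4*t)/4 - cos(4*t)/16.


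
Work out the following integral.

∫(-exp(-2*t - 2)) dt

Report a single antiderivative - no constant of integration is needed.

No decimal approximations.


Answer: exp(-2*t - 2)/2.


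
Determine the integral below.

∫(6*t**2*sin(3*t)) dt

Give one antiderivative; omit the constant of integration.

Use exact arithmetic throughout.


Answer: -2*t**2*cos(3*t) + 4*t*sin(3*t)/3 + 4*cos(3*t)/9.


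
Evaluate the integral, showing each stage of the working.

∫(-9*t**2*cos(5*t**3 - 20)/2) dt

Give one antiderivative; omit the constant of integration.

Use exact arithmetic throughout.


Step 1. Substitute u = t**3 - 4, turning ∫(-9*t**2*cos(5*t**3 - 20)/2) dt into ∫(-3*cos(5*u)/2) du: now ∫(-3*cos(5*u)/2) du.
Step 2. Evaluate the standard form: now -3*sin(5*u)/10.
Step 3. Substitute back u = t**3 - 4: now -3*sin(5*t**3 - 20)/10.
Answer: -3*sin(5*t**3 - 20)/10.


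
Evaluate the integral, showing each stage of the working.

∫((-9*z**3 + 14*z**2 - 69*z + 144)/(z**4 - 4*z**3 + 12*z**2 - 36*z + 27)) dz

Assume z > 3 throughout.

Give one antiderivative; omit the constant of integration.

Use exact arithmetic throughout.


Step 1. Decompose ∫((-9*z**3 + 14*z**2 - 69*z + 144)/(z**4 - 4*z**3 + 12*z**2 - 36*z + 27)) dz by partial fractions, (-9*z**3 + 14*z**2 - 69*z + 144)/(z**4 - 4*z**3 + 12*z**2 - 36*z + 27) = -3/(z**2 + 9) - 4/(z - 1) - 5/(z - 3): now ∫(-5/(z - 3)) dz + ∫(-4/(z - 1)) dz + ∫(-3/(z**2 + 9)) dz.
Step 2. Evaluate the standard form [assuming z > 3]: now -5*log(z - 3) + ∫(-4/(z - 1)) dz + ∫(-3/(z**2 + 9)) dz.
Step 3. Evaluate the standard form [assuming z > 1]: now -5*log(z - 3) - 4*log(z - 1) + ∫(-3/(z**2 + 9)) dz.
Step 4. Evaluate the standard form: now -5*log(z - 3) - 4*log(z - 1) - atan(z/3).
Answer: -5*log(z - 3) - 4*log(z - 1) - atan(z/3).


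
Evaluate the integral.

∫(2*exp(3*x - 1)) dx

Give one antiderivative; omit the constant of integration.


Answer: 2*exp(3*x - 1)/3.


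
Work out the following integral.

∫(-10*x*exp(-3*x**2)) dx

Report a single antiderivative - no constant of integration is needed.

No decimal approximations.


Answer: 5*exp(-3*x**2)/3.


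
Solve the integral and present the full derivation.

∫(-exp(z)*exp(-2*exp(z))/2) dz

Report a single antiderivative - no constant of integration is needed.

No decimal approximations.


Step 1. Substitute u = exp(z), turning ∫(-exp(z)*exp(-2*exp(z))/2) dz into ∫(-exp(-2*u)/2) du: now ∫(-exp(-2*u)/2) du.
Step 2. Evaluate the standard form: now exp(-2*u)/4.
Step 3. Substitute back u = exp(z): now exp(-2*exp(z))/4.
Answer: exp(-2*exp(z))/4.


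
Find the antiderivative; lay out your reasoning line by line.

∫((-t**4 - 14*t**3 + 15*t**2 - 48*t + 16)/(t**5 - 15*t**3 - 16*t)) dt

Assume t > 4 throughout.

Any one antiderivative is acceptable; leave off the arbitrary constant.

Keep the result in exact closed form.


Step 1. Decompose ∫((-t**4 - 14*t**3 + 15*t**2 - 48*t + 16)/(t**5 - 15*t**3 - 16*t)) dt by partial fractions, (-t**4 - 14*t**3 + 15*t**2 - 48*t + 16)/(t**5 - 15*t**3 - 16*t) = 2/(t**2 + 1) + 2/(t + 4) - 2/(t - 4) - 1/t: now ∫(-1/t) dt + ∫(-2/(t - 4)) dt + ∫(2/(t + 4)) dt + ∫(2/(t**2 + 1)) dt.
Step 2. Evaluate the standard form [assuming t > 0]: now -log(t) + ∫(-2/(t - 4)) dt + ∫(2/(t + 4)) dt + ∫(2/(t**2 + 1)) dt.
Step 3. Evaluate the standard form [assuming t > -4]: now -log(t) + 2*log(t + 4) + ∫(-2/(t - 4)) dt + ∫(2/(t**2 + 1)) dt.
Step 4. Evaluate the standard form [assuming t > 4]: now -log(t) - 2*log(t - 4) + 2*log(t + 4) + ∫(2/(t**2 + 1)) dt.
Step 5. Evaluate the standard form: now -log(t) - 2*log(t - 4) + 2*log(t + 4) + 2*atan(t).
Answer: -log(t) - 2*log(t - 4) + 2*log(t + 4) + 2*atan(t).


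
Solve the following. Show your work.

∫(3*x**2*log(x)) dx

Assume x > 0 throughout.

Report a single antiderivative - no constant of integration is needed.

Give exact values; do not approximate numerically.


Step 1. Integrate ∫(3*x**2*log(x)) dx by parts with u = log(x), dv = (3*x**2) dx, so v = x**3 [assuming x > 0]: now x**3*log(x) + ∫(-x**2) dx.
Step 2. Evaluate the standard form: now x**3*log(x) - x**3/3.
Answer: x**3*log(x) - x**3/3.


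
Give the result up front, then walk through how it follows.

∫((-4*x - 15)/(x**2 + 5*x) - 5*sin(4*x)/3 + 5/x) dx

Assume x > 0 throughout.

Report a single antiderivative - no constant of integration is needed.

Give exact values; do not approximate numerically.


The answer is 2*log(x) - log(x + 5) + 5*cos(4*x)/12.
Step 1. Rewrite: now ∫(5/x) dx + ∫((-4*x - 15)/(x**2 + 5*x)) dx + ∫(-5*sin(4*x)/3) dx.
Step 2. Evaluate the standard form [assuming x > 0]: now 5*log(x) + ∫((-4*x - 15)/(x**2 + 5*x)) dx + ∫(-5*sin(4*x)/3) dx.
Step 3. Evaluate the standard form: now 5*log(x) + 5*cos(4*x)/12 + ∫((-4*x - 15)/(x**2 + 5*x)) dx.
Step 4. Decompose ∫((-4*x - 15)/(x**2 + 5*x)) dx by partial fractions, (-4*x - 15)/(x**2 + 5*x) = -1/(x + 5) - 3/x: now 5*log(x) + 5*cos(4*x)/12 + ∫(-3/x) dx + ∫(-1/(x + 5)) dx.
Step 5. Evaluate the standard form [assuming x > -5]: now 5*log(x) - log(x + 5) + 5*cos(4*x)/12 + ∫(-3/x) dx.
Step 6. Evaluate the standard form [assuming x > 0]: now 2*log(x) - log(x + 5) + 5*cos(4*x)/12.
Answer: 2*log(x) - log(x + 5) + 5*cos(4*x)/12.


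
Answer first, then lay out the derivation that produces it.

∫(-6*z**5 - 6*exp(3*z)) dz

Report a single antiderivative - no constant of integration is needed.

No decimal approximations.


The answer is -z**6 - 2*exp(3*z).
Step 1. Rewrite: now ∫(-6*z**5) dz + ∫(-6*exp(3*z)) dz.
Step 2. Evaluate the standard form: now -z**6 + ∫(-6*exp(3*z)) dz.
Step 3. Evaluate the standard form: now -z**6 - 2*exp(3*z).
Answer: -z**6 - 2*exp(3*z).


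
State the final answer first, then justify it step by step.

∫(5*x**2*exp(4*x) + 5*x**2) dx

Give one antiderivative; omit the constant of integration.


The answer is 5*x**3/3 + 5*x**2*exp(4*x)/4 - 5*x*exp(4*x)/8 + 5*exp(4*x)/32.
Step 1. Rewrite: now ∫(5*x**2) dx + ∫(5*x**2*exp(4*x)) dx.
Step 2. Evaluate the standard form: now 5*x**3/3 + ∫(5*x**2*exp(4*x)) dx.
Step 3. Integrate ∫(5*x**2*exp(4*x)) dx by parts with u = x**2, dv = (5*exp(4*x)) dx, so v = 5*exp(4*x)/4: now 5*x**3/3 + 5*x**2*exp(4*x)/4 + ∫(-5*x*exp(4*x)/2) dx.
Step 4. Integrate ∫(-5*x*exp(4*x)/2) dx by parts with u = x, dv = (-5*exp(4*x)/2) dx, so v = -5*exp(4*x)/8: now 5*x**3/3 + 5*x**2*exp(4*x)/4 - 5*x*exp(4*x)/8 + ∫(5*exp(4*x)/8) dx.
Step 5. Evaluate the standard form: now 5*x**3/3 + 5*x**2*exp(4*x)/4 - 5*x*exp(4*x)/8 + 5*exp(4*x)/32.
Answer: 5*x**3/3 + 5*x**2*exp(4*x)/4 - 5*x*exp(4*x)/8 + 5*exp(4*x)/32.


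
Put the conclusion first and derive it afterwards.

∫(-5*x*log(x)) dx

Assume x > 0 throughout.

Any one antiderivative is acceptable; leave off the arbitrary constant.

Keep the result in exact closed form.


The answer is -5*x**2*log(x)/2 + 5*x**2/4.
Step 1. Integrate ∫(-5*x*log(x)) dx by parts with u = log(x), dv = (-5*x) dx, so v = -5*x**2/2 [assuming x > 0]: now -5*x**2*log(x)/2 + ∫(5*x/2) dx.
Step 2. Evaluate the standard form: now -5*x**2*log(x)/2 + 5*x**2/4.
Answer: -5*x**2*log(x)/2 + 5*x**2/4.


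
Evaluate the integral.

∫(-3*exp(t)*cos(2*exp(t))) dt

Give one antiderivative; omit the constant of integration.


Answer: -3*sin(2*exp(t))/2.


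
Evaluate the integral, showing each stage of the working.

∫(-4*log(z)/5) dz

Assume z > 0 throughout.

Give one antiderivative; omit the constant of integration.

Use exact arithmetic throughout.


Step 1. Integrate ∫(-4*log(z)/5) dz by parts with u = log(z), dv = (-4/5) dz, so v = -4*z/5 [assuming z > 0]: now -4*z*log(z)/5 + ∫(4/5) dz.
Step 2. Evaluate the standard form: now -4*z*log(z)/5 + 4*z/5.
Answer: -4*z*log(z)/5 + 4*z/5.


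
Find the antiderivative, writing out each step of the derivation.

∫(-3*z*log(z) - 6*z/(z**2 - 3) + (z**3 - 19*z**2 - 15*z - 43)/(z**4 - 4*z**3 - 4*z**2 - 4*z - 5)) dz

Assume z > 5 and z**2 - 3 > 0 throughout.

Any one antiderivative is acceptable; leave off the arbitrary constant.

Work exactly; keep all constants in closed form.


Step 1. Rewrite: now ∫(-6*z/(z**2 - 3)) dz + ∫(-3*z*log(z)) dz + ∫((z**3 - 19*z**2 - 15*z - 43)/(z**4 - 4*z**3 - 4*z**2 - 4*z - 5)) dz.
Step 2. Decompose ∫((z**3 - 19*z**2 - 15*z - 43)/(z**4 - 4*z**3 - 4*z**2 - 4*z - 5)) dz by partial fractions, (z**3 - 19*z**2 - 15*z - 43)/(z**4 - 4*z**3 - 4*z**2 - 4*z - 5) = 4/(z**2 + 1) + 4/(z + 1) - 3/(z - 5): now ∫(-6*z/(z**2 - 3)) dz + ∫(-3*z*log(z)) dz + ∫(-3/(z - 5)) dz + ∫(4/(z + 1)) dz + ∫(4/(z**2 + 1)) dz.
Step 3. Evaluate the standard form [assuming z > 5]: now -3*log(z - 5) + ∫(-6*z/(z**2 - 3)) dz + ∫(-3*z*log(z)) dz + ∫(4/(z + 1)) dz + ∫(4/(z**2 + 1)) dz.
Step 4. Evaluate the standard form [assuming z > -1]: now -3*log(z - 5) + 4*log(z + 1) + ∫(-6*z/(z**2 - 3)) dz + ∫(-3*z*log(z)) dz + ∫(4/(z**2 + 1)) dz.
Step 5. Evaluate the standard form: now -3*log(z - 5) + 4*log(z + 1) + 4*atan(z) + ∫(-6*z/(z**2 - 3)) dz + ∫(-3*z*log(z)) dz.
Step 6. Substitute u = z**2 - 3, turning ∫(-6*z/(z**2 - 3)) dz into ∫(-3/u) du: now -3*log(z - 5) + 4*log(z + 1) + 4*atan(z) + ∫(-3/u) du + ∫(-3*z*log(z)) dz.
Step 7. Evaluate the standard form [assuming u > 0]: now -3*log(u) - 3*log(z - 5) + 4*log(z + 1) + 4*atan(z) + ∫(-3*z*log(z)) dz.
Step 8. Substitute back u = z**2 - 3: now -3*log(z - 5) + 4*log(z + 1) - 3*log(z**2 - 3) + 4*atan(z) + ∫(-3*z*log(z)) dz.
Step 9. Integrate ∫(-3*z*log(z)) dz by parts with u = log(z), dv = (-3*z) dz, so v = -3*z**2/2 [assuming z > 0]: now -3*z**2*log(z)/2 - 3*log(z - 5) + 4*log(z + 1) - 3*log(z**2 - 3) + 4*atan(z) + ∫(3*z/2) dz.
Step 10. Evaluate the standard form: now -3*z**2*log(z)/2 + 3*z**2/4 - 3*log(z - 5) + 4*log(z + 1) - 3*log(z**2 - 3) + 4*atan(z).
Answer: -3*z**2*log(z)/2 + 3*z**2/4 - 3*log(z - 5) + 4*log(z + 1) - 3*log(z**2 - 3) + 4*atan(z).


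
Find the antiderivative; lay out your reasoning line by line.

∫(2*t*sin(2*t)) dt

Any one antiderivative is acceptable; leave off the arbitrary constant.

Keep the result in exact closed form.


Step 1. Integrate ∫(2*t*sin(2*t)) dt by parts with u = t, dv = (2*sin(2*t)) dt, so v = -cos(2*t): now -t*cos(2*t) + ∫(cos(2*t)) dt.
Step 2. Evaluate the standard form: now -t*cos(2*t) + sin(2*t)/2.
Answer: -t*cos(2*t) + sin(2*t)/2.


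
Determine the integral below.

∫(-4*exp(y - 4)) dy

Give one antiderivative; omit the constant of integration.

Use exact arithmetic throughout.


Answer: -4*exp(y - 4).


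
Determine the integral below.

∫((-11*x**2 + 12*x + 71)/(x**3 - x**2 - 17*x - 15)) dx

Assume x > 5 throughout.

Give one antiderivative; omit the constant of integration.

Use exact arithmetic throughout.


Answer: -3*log(x - 5) - 4*log(x + 1) - 4*log(x + 3).


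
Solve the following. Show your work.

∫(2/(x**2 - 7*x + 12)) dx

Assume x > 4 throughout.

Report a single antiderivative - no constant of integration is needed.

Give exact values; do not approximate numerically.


Step 1. Decompose ∫(2/(x**2 - 7*x + 12)) dx by partial fractions, 2/(x**2 - 7*x + 12) = -2/(x - 3) + 2/(x - 4): now ∫(2/(x - 4)) dx + ∫(-2/(x - 3)) dx.
Step 2. Evaluate the standard form [assuming x > 3]: now -2*log(x - 3) + ∫(2/(x - 4)) dx.
Step 3. Evaluate the standard form [assuming x > 4]: now 2*log(x - 4) - 2*log(x - 3).
Answer: 2*log(x - 4) - 2*log(x - 3).


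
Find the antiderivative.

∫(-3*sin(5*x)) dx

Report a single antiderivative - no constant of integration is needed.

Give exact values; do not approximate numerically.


Answer: 3*cos(5*x)/5.


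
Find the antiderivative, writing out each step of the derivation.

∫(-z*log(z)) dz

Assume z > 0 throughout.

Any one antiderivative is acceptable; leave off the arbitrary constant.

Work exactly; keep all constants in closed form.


Step 1. Integrate ∫(-z*log(z)) dz by parts with u = log(z), dv = (-z) dz, so v = -z**2/2 [assuming z > 0]: now -z**2*log(z)/2 + ∫(z/2) dz.
Step 2. Evaluate the standard form: now -z**2*log(z)/2 + z**2/4.
Answer: -z**2*log(z)/2 + z**2/4.


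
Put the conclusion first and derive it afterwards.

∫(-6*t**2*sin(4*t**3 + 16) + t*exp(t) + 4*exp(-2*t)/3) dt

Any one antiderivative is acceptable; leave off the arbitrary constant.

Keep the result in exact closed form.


The answer is t*exp(t) - exp(t) + cos(4*t**3 + 16)/2 - 2*exp(-2*t)/3.
Step 1. Rewrite: now ∫(t*exp(t)) dt + ∫(-6*t**2*sin(4*t**3 + 16)) dt + ∫(4*exp(-2*t)/3) dt.
Step 2. Evaluate the standard form: now ∫(t*exp(t)) dt + ∫(-6*t**2*sin(4*t**3 + 16)) dt - 2*exp(-2*t)/3.
Step 3. Integrate ∫(t*exp(t)) dt by parts with u = t, dv = (exp(t)) dt, so v = exp(t): now t*exp(t) + ∫(-6*t**2*sin(4*t**3 + 16)) dt + ∫(-exp(t)) dt - 2*exp(-2*t)/3.
Step 4. Evaluate the standard form: now t*exp(t) - exp(t) + ∫(-6*t**2*sin(4*t**3 + 16)) dt - 2*exp(-2*t)/3.
Step 5. Substitute u = t**3 + 4, turning ∫(-6*t**2*sin(4*t**3 + 16)) dt into ∫(-2*sin(4*u)) du: now t*exp(t) - exp(t) + ∫(-2*sin(4*u)) du - 2*exp(-2*t)/3.
Step 6. Evaluate the standard form: now t*exp(t) - exp(t) + cos(4*u)/2 - 2*exp(-2*t)/3.
Step 7. Substitute back u = t**3 + 4: now t*exp(t) - exp(t) + cos(4*t**3 + 16)/2 - 2*exp(-2*t)/3.
Answer: t*exp(t) - exp(t) + cos(4*t**3 + 16)/2 - 2*exp(-2*t)/3.


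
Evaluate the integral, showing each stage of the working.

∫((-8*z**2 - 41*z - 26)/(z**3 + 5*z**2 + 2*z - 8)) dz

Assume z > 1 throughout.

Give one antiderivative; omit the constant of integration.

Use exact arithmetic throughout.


Step 1. Decompose ∫((-8*z**2 - 41*z - 26)/(z**3 + 5*z**2 + 2*z - 8)) dz by partial fractions, (-8*z**2 - 41*z - 26)/(z**3 + 5*z**2 + 2*z - 8) = 1/(z + 4) - 4/(z + 2) - 5/(z - 1): now ∫(-5/(z - 1)) dz + ∫(-4/(z + 2)) dz + ∫(1/(z + 4)) dz.
Step 2. Evaluate the standard form [assuming z > 1]: now -5*log(z - 1) + ∫(-4/(z + 2)) dz + ∫(1/(z + 4)) dz.
Step 3. Evaluate the standard form [assuming z > -2]: now -5*log(z - 1) - 4*log(z + 2) + ∫(1/(z + 4)) dz.
Step 4. Evaluate the standard form [assuming z > -4]: now -5*log(z - 1) - 4*log(z + 2) + log(z + 4).
Answer: -5*log(z - 1) - 4*log(z + 2) + log(z + 4).


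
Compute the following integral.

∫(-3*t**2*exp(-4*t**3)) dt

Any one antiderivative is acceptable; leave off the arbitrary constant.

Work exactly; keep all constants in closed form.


Answer: exp(-4*t**3)/4.


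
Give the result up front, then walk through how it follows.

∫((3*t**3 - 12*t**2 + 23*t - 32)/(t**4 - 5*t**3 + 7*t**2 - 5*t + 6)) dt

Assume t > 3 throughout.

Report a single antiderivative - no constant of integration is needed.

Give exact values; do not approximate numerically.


The answer is log(t - 3) + 2*log(t - 2) - 4*atan(t).
Step 1. Decompose ∫((3*t**3 - 12*t**2 + 23*t - 32)/(t**4 - 5*t**3 + 7*t**2 - 5*t + 6)) dt by partial fractions, (3*t**3 - 12*t**2 + 23*t - 32)/(t**4 - 5*t**3 + 7*t**2 - 5*t + 6) = -4/(t**2 + 1) + 2/(t - 2) + 1/(t - 3): now ∫(1/(t - 3)) dt + ∫(2/(t - 2)) dt + ∫(-4/(t**2 + 1)) dt.
Step 2. Evaluate the standard form [assuming t > 3]: now log(t - 3) + ∫(2/(t - 2)) dt + ∫(-4/(t**2 + 1)) dt.
Step 3. Evaluate the standard form [assuming t > 2]: now log(t - 3) + 2*log(t - 2) + ∫(-4/(t**2 + 1)) dt.
Step 4. Evaluate the standard form: now log(t - 3) + 2*log(t - 2) - 4*atan(t).
Answer: log(t - 3) + 2*log(t - 2) - 4*atan(t).


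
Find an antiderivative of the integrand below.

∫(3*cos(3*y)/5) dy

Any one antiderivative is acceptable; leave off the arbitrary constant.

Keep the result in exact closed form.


Answer: sin(3*y)/5.


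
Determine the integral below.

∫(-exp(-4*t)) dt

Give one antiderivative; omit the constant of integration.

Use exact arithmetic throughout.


Answer: exp(-4*t)/4.


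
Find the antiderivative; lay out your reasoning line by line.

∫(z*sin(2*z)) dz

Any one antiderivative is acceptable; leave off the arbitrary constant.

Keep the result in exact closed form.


Step 1. Integrate ∫(z*sin(2*z)) dz by parts with u = z, dv = (sin(2*z)) dz, so v = -cos(2*z)/2: now -z*cos(2*z)/2 + ∫(cos(2*z)/2) dz.
Step 2. Evaluate the standard form: now -z*cos(2*z)/2 + sin(2*z)/4.
Answer: -z*cos(2*z)/2 + sin(2*z)/4.


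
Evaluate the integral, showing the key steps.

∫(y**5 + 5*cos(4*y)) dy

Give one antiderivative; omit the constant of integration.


Step 1. Rewrite: now ∫(y**5) dy + ∫(5*cos(4*y)) dy.
Step 2. Evaluate the standard form: now y**6/6 + ∫(5*cos(4*y)) dy.
Step 3. Evaluate the standard form: now y**6/6 + 5*sin(4*y)/4.
Answer: y**6/6 + 5*sin(4*y)/4.


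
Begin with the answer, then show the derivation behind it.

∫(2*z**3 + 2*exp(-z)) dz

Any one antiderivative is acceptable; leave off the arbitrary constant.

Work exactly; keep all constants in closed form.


The answer is z**4/2 - 2*exp(-z).
Step 1. Rewrite: now ∫(2*z**3) dz + ∫(2*exp(-z)) dz.
Step 2. Evaluate the standard form: now ∫(2*z**3) dz - 2*exp(-z).
Step 3. Evaluate the standard form: now z**4/2 - 2*exp(-z).
Answer: z**4/2 - 2*exp(-z).


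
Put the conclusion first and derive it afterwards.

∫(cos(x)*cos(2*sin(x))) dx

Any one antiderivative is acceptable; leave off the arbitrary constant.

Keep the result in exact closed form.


The answer is sin(2*sin(x))/2.
Step 1. Substitute u = sin(x), turning ∫(cos(x)*cos(2*sin(x))) dx into ∫(cos(2*u)) du: now ∫(cos(2*u)) du.
Step 2. Evaluate the standard form: now sin(2*u)/2.
Step 3. Substitute back u = sin(x): now sin(2*sin(x))/2.
Answer: sin(2*sin(x))/2.


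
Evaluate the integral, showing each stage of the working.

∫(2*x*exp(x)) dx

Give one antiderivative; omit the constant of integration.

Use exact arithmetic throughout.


Step 1. Integrate ∫(2*x*exp(x)) dx by parts with u = x, dv = (2*exp(x)) dx, so v = 2*exp(x): now 2*x*exp(x) + ∫(-2*exp(x)) dx.
Step 2. Evaluate the standard form: now 2*x*exp(x) - 2*exp(x).
Answer: 2*x*exp(x) - 2*exp(x).


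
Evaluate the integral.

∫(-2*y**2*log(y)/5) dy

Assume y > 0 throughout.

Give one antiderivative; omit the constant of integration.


Answer: -2*y**3*log(y)/15 + 2*y**3/45.


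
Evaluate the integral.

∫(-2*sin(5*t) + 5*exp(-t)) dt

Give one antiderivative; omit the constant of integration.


Answer: 2*cos(5*t)/5 - 5*exp(-t).


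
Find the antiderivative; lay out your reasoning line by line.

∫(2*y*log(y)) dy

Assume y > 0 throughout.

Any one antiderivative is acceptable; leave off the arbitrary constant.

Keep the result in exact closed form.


Step 1. Integrate ∫(2*y*log(y)) dy by parts with u = log(y), dv = (2*y) dy, so v = y**2 [assuming y > 0]: now y**2*log(y) + ∫(-y) dy.
Step 2. Evaluate the standard form: now y**2*log(y) - y**2/2.
Answer: y**2*log(y) - y**2/2.


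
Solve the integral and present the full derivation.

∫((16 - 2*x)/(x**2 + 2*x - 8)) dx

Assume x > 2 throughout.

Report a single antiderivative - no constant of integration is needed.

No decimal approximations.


Step 1. Decompose ∫((16 - 2*x)/(x**2 + 2*x - 8)) dx by partial fractions, (16 - 2*x)/(x**2 + 2*x - 8) = -4/(x + 4) + 2/(x - 2): now ∫(2/(x - 2)) dx + ∫(-4/(x + 4)) dx.
Step 2. Evaluate the standard form [assuming x > -4]: now -4*log(x + 4) + ∫(2/(x - 2)) dx.
Step 3. Evaluate the standard form [assuming x > 2]: now 2*log(x - 2) - 4*log(x + 4).
Answer: 2*log(x - 2) - 4*log(x + 4).


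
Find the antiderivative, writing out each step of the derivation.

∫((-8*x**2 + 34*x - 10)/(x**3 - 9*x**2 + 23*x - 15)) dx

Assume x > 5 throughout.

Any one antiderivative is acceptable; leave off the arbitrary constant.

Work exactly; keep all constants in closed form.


Step 1. Decompose ∫((-8*x**2 + 34*x - 10)/(x**3 - 9*x**2 + 23*x - 15)) dx by partial fractions, (-8*x**2 + 34*x - 10)/(x**3 - 9*x**2 + 23*x - 15) = 2/(x - 1) - 5/(x - 3) - 5/(x - 5): now ∫(-5/(x - 5)) dx + ∫(-5/(x - 3)) dx + ∫(2/(x - 1)) dx.
Step 2. Evaluate the standard form [assuming x > 3]: now -5*log(x - 3) + ∫(-5/(x - 5)) dx + ∫(2/(x - 1)) dx.
Step 3. Evaluate the standard form [assuming x > 1]: now -5*log(x - 3) + 2*log(x - 1) + ∫(-5/(x - 5)) dx.
Step 4. Evaluate the standard form [assuming x > 5]: now -5*log(x - 5) - 5*log(x - 3) + 2*log(x - 1).
Answer: -5*log(x - 5) - 5*log(x - 3) + 2*log(x - 1).


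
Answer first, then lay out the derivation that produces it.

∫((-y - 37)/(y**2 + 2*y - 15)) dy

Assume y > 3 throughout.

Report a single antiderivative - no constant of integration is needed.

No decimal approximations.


The answer is -5*log(y - 3) + 4*log(y + 5).
Step 1. Decompose ∫((-y - 37)/(y**2 + 2*y - 15)) dy by partial fractions, (-y - 37)/(y**2 + 2*y - 15) = 4/(y + 5) - 5/(y - 3): now ∫(-5/(y - 3)) dy + ∫(4/(y + 5)) dy.
Step 2. Evaluate the standard form [assuming y > 3]: now -5*log(y - 3) + ∫(4/(y + 5)) dy.
Step 3. Evaluate the standard form [assuming y > -5]: now -5*log(y - 3) + 4*log(y + 5).
Answer: -5*log(y - 3) + 4*log(y + 5).


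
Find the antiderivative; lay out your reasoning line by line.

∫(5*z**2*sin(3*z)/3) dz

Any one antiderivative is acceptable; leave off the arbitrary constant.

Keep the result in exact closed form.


Step 1. Integrate ∫(5*z**2*sin(3*z)/3) dz by parts with u = z**2, dv = (5*sin(3*z)/3) dz, so v = -5*cos(3*z)/9: now -5*z**2*cos(3*z)/9 + ∫(10*z*cos(3*z)/9) dz.
Step 2. Integrate ∫(10*z*cos(3*z)/9) dz by parts with u = z, dv = (10*cos(3*z)/9) dz, so v = 10*sin(3*z)/27: now -5*z**2*cos(3*z)/9 + 10*z*sin(3*z)/27 + ∫(-10*sin(3*z)/27) dz.
Step 3. Evaluate the standard form: now -5*z**2*cos(3*z)/9 + 10*z*sin(3*z)/27 + 10*cos(3*z)/81.
Answer: -5*z**2*cos(3*z)/9 + 10*z*sin(3*z)/27 + 10*cos(3*z)/81.


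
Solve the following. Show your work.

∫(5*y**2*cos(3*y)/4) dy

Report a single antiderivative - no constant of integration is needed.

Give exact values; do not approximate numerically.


Step 1. Integrate ∫(5*y**2*cos(3*y)/4) dy by parts with u = y**2, dv = (5*cos(3*y)/4) dy, so v = 5*sin(3*y)/12: now 5*y**2*sin(3*y)/12 + ∫(-5*y*sin(3*y)/6) dy.
Step 2. Integrate ∫(-5*y*sin(3*y)/6) dy by parts with u = y, dv = (-5*sin(3*y)/6) dy, so v = 5*cos(3*y)/18: now 5*y**2*sin(3*y)/12 + 5*y*cos(3*y)/18 + ∫(-5*cos(3*y)/18) dy.
Step 3. Evaluate the standard form: now 5*y**2*sin(3*y)/12 + 5*y*cos(3*y)/18 - 5*sin(3*y)/54.
Answer: 5*y**2*sin(3*y)/12 + 5*y*cos(3*y)/18 - 5*sin(3*y)/54.


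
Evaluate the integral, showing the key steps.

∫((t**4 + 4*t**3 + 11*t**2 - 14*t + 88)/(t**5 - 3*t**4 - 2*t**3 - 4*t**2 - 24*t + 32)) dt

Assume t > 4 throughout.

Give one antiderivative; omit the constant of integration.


Step 1. Decompose ∫((t**4 + 4*t**3 + 11*t**2 - 14*t + 88)/(t**5 - 3*t**4 - 2*t**3 - 4*t**2 - 24*t + 32)) dt by partial fractions, (t**4 + 4*t**3 + 11*t**2 - 14*t + 88)/(t**5 - 3*t**4 - 2*t**3 - 4*t**2 - 24*t + 32) = 3/(t**2 + 4) + 1/(t + 2) - 2/(t - 1) + 2/(t - 4): now ∫(2/(t - 4)) dt + ∫(-2/(t - 1)) dt + ∫(1/(t + 2)) dt + ∫(3/(t**2 + 4)) dt.
Step 2. Evaluate the standard form [assuming t > 1]: now -2*log(t - 1) + ∫(2/(t - 4)) dt + ∫(1/(t + 2)) dt + ∫(3/(t**2 + 4)) dt.
Step 3. Evaluate the standard form [assuming t > 4]: now 2*log(t - 4) - 2*log(t - 1) + ∫(1/(t + 2)) dt + ∫(3/(t**2 + 4)) dt.
Step 4. Evaluate the standard form [assuming t > -2]: now 2*log(t - 4) - 2*log(t - 1) + log(t + 2) + ∫(3/(t**2 + 4)) dt.
Step 5. Evaluate the standard form: now 2*log(t - 4) - 2*log(t - 1) + log(t + 2) + 3*atan(t/2)/2.
Answer: 2*log(t - 4) - 2*log(t - 1) + log(t + 2) + 3*atan(t/2)/2.


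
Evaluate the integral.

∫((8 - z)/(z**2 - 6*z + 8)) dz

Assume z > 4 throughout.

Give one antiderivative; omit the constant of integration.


Answer: 2*log(z - 4) - 3*log(z - 2).


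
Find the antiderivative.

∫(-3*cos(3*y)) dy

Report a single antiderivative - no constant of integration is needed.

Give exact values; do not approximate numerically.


Answer: -sin(3*y).


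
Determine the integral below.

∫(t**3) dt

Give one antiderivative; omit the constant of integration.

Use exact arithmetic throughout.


Answer: t**4/4.


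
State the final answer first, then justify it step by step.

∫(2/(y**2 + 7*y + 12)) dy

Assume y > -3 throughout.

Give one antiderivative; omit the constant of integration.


The answer is 2*log(y + 3) - 2*log(y + 4).
Step 1. Decompose ∫(2/(y**2 + 7*y + 12)) dy by partial fractions, 2/(y**2 + 7*y + 12) = -2/(y + 4) + 2/(y + 3): now ∫(2/(y + 3)) dy + ∫(-2/(y + 4)) dy.
Step 2. Evaluate the standard form [assuming y > -4]: now -2*log(y + 4) + ∫(2/(y + 3)) dy.
Step 3. Evaluate the standard form [assuming y > -3]: now 2*log(y + 3) - 2*log(y + 4).
Answer: 2*log(y + 3) - 2*log(y + 4).
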